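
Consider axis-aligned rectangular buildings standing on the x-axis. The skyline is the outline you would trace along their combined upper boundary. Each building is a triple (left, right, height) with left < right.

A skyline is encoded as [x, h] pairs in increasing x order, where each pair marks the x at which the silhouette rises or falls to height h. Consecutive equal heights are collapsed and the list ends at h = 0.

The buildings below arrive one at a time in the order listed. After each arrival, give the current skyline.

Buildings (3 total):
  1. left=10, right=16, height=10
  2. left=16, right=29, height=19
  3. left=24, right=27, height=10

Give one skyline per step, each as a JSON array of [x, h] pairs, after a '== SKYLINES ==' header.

== SKYLINES ==
[[10,10],[16,0]]
[[10,10],[16,19],[29,0]]
[[10,10],[16,19],[29,0]]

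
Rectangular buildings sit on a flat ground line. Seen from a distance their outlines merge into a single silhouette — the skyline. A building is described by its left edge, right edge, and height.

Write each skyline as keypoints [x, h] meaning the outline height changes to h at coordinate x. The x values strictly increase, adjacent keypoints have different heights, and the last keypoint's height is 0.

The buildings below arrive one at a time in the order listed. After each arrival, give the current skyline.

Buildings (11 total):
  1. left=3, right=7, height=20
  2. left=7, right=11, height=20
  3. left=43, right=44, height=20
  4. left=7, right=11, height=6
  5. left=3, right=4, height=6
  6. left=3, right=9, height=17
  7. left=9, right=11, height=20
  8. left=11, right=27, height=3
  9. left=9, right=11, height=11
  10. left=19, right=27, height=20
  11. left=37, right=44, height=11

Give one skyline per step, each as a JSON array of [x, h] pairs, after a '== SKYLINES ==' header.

== SKYLINES ==
[[3,20],[7,0]]
[[3,20],[11,0]]
[[3,20],[11,0],[43,20],[44,0]]
[[3,20],[11,0],[43,20],[44,0]]
[[3,20],[11,0],[43,20],[44,0]]
[[3,20],[11,0],[43,20],[44,0]]
[[3,20],[11,0],[43,20],[44,0]]
[[3,20],[11,3],[27,0],[43,20],[44,0]]
[[3,20],[11,3],[27,0],[43,20],[44,0]]
[[3,20],[11,3],[19,20],[27,0],[43,20],[44,0]]
[[3,20],[11,3],[19,20],[27,0],[37,11],[43,20],[44,0]]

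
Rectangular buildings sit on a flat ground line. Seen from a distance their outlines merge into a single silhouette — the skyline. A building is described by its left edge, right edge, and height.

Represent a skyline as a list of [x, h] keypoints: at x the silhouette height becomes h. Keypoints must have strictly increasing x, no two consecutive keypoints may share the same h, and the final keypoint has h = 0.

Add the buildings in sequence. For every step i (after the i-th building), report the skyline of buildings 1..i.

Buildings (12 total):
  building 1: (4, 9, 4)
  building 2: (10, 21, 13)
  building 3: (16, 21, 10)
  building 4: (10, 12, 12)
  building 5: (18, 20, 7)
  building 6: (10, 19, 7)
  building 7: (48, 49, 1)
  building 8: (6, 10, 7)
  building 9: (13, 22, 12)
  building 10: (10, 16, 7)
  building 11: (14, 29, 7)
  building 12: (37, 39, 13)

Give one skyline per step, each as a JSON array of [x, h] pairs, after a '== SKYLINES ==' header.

== SKYLINES ==
[[4,4],[9,0]]
[[4,4],[9,0],[10,13],[21,0]]
[[4,4],[9,0],[10,13],[21,0]]
[[4,4],[9,0],[10,13],[21,0]]
[[4,4],[9,0],[10,13],[21,0]]
[[4,4],[9,0],[10,13],[21,0]]
[[4,4],[9,0],[10,13],[21,0],[48,1],[49,0]]
[[4,4],[6,7],[10,13],[21,0],[48,1],[49,0]]
[[4,4],[6,7],[10,13],[21,12],[22,0],[48,1],[49,0]]
[[4,4],[6,7],[10,13],[21,12],[22,0],[48,1],[49,0]]
[[4,4],[6,7],[10,13],[21,12],[22,7],[29,0],[48,1],[49,0]]
[[4,4],[6,7],[10,13],[21,12],[22,7],[29,0],[37,13],[39,0],[48,1],[49,0]]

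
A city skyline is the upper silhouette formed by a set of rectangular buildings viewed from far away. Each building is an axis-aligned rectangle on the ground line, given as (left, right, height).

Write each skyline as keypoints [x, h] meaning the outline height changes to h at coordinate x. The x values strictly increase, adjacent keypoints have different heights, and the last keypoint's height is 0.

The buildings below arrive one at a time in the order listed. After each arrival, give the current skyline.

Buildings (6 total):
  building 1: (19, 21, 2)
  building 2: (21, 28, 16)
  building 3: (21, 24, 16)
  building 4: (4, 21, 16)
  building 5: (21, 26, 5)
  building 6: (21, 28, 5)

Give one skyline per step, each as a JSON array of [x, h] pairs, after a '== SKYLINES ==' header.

== SKYLINES ==
[[19,2],[21,0]]
[[19,2],[21,16],[28,0]]
[[19,2],[21,16],[28,0]]
[[4,16],[28,0]]
[[4,16],[28,0]]
[[4,16],[28,0]]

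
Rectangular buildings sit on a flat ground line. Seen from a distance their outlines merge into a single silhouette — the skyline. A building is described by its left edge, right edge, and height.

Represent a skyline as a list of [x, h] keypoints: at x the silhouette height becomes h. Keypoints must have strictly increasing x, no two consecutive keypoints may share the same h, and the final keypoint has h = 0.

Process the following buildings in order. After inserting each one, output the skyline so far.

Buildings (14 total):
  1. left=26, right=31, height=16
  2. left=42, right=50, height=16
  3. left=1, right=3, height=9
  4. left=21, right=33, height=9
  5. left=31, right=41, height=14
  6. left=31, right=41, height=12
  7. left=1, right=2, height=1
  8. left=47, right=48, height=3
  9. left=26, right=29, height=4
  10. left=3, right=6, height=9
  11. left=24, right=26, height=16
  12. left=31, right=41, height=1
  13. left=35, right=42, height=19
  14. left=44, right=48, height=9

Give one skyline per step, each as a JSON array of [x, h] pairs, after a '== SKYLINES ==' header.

== SKYLINES ==
[[26,16],[31,0]]
[[26,16],[31,0],[42,16],[50,0]]
[[1,9],[3,0],[26,16],[31,0],[42,16],[50,0]]
[[1,9],[3,0],[21,9],[26,16],[31,9],[33,0],[42,16],[50,0]]
[[1,9],[3,0],[21,9],[26,16],[31,14],[41,0],[42,16],[50,0]]
[[1,9],[3,0],[21,9],[26,16],[31,14],[41,0],[42,16],[50,0]]
[[1,9],[3,0],[21,9],[26,16],[31,14],[41,0],[42,16],[50,0]]
[[1,9],[3,0],[21,9],[26,16],[31,14],[41,0],[42,16],[50,0]]
[[1,9],[3,0],[21,9],[26,16],[31,14],[41,0],[42,16],[50,0]]
[[1,9],[6,0],[21,9],[26,16],[31,14],[41,0],[42,16],[50,0]]
[[1,9],[6,0],[21,9],[24,16],[31,14],[41,0],[42,16],[50,0]]
[[1,9],[6,0],[21,9],[24,16],[31,14],[41,0],[42,16],[50,0]]
[[1,9],[6,0],[21,9],[24,16],[31,14],[35,19],[42,16],[50,0]]
[[1,9],[6,0],[21,9],[24,16],[31,14],[35,19],[42,16],[50,0]]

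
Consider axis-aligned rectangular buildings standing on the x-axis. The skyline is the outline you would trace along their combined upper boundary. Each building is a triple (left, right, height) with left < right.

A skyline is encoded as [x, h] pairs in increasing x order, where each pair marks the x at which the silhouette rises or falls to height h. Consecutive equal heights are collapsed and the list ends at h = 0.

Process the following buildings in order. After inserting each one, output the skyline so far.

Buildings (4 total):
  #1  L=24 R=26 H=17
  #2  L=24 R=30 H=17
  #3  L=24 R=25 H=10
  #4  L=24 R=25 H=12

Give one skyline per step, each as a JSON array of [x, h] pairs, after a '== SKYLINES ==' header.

== SKYLINES ==
[[24,17],[26,0]]
[[24,17],[30,0]]
[[24,17],[30,0]]
[[24,17],[30,0]]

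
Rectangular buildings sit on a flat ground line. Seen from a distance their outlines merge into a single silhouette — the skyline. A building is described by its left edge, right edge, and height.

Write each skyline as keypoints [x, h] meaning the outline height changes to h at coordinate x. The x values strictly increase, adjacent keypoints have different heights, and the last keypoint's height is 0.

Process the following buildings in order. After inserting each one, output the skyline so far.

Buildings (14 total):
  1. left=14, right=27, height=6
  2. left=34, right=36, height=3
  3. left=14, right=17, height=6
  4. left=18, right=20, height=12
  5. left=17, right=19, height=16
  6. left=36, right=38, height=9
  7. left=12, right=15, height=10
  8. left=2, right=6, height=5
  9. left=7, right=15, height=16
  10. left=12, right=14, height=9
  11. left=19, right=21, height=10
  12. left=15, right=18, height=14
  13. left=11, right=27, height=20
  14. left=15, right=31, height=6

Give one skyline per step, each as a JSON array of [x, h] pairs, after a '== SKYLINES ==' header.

== SKYLINES ==
[[14,6],[27,0]]
[[14,6],[27,0],[34,3],[36,0]]
[[14,6],[27,0],[34,3],[36,0]]
[[14,6],[18,12],[20,6],[27,0],[34,3],[36,0]]
[[14,6],[17,16],[19,12],[20,6],[27,0],[34,3],[36,0]]
[[14,6],[17,16],[19,12],[20,6],[27,0],[34,3],[36,9],[38,0]]
[[12,10],[15,6],[17,16],[19,12],[20,6],[27,0],[34,3],[36,9],[38,0]]
[[2,5],[6,0],[12,10],[15,6],[17,16],[19,12],[20,6],[27,0],[34,3],[36,9],[38,0]]
[[2,5],[6,0],[7,16],[15,6],[17,16],[19,12],[20,6],[27,0],[34,3],[36,9],[38,0]]
[[2,5],[6,0],[7,16],[15,6],[17,16],[19,12],[20,6],[27,0],[34,3],[36,9],[38,0]]
[[2,5],[6,0],[7,16],[15,6],[17,16],[19,12],[20,10],[21,6],[27,0],[34,3],[36,9],[38,0]]
[[2,5],[6,0],[7,16],[15,14],[17,16],[19,12],[20,10],[21,6],[27,0],[34,3],[36,9],[38,0]]
[[2,5],[6,0],[7,16],[11,20],[27,0],[34,3],[36,9],[38,0]]
[[2,5],[6,0],[7,16],[11,20],[27,6],[31,0],[34,3],[36,9],[38,0]]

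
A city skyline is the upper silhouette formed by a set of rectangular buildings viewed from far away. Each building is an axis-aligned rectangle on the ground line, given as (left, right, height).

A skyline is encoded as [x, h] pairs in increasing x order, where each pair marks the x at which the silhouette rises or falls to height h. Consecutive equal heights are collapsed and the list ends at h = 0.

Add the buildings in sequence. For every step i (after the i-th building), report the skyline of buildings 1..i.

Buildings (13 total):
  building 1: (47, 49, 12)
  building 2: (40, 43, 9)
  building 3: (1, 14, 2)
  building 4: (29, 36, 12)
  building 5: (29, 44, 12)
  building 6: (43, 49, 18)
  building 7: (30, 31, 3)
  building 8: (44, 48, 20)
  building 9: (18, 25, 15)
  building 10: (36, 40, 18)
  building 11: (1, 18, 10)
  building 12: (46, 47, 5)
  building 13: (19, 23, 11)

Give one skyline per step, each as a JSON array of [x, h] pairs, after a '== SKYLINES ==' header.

== SKYLINES ==
[[47,12],[49,0]]
[[40,9],[43,0],[47,12],[49,0]]
[[1,2],[14,0],[40,9],[43,0],[47,12],[49,0]]
[[1,2],[14,0],[29,12],[36,0],[40,9],[43,0],[47,12],[49,0]]
[[1,2],[14,0],[29,12],[44,0],[47,12],[49,0]]
[[1,2],[14,0],[29,12],[43,18],[49,0]]
[[1,2],[14,0],[29,12],[43,18],[49,0]]
[[1,2],[14,0],[29,12],[43,18],[44,20],[48,18],[49,0]]
[[1,2],[14,0],[18,15],[25,0],[29,12],[43,18],[44,20],[48,18],[49,0]]
[[1,2],[14,0],[18,15],[25,0],[29,12],[36,18],[40,12],[43,18],[44,20],[48,18],[49,0]]
[[1,10],[18,15],[25,0],[29,12],[36,18],[40,12],[43,18],[44,20],[48,18],[49,0]]
[[1,10],[18,15],[25,0],[29,12],[36,18],[40,12],[43,18],[44,20],[48,18],[49,0]]
[[1,10],[18,15],[25,0],[29,12],[36,18],[40,12],[43,18],[44,20],[48,18],[49,0]]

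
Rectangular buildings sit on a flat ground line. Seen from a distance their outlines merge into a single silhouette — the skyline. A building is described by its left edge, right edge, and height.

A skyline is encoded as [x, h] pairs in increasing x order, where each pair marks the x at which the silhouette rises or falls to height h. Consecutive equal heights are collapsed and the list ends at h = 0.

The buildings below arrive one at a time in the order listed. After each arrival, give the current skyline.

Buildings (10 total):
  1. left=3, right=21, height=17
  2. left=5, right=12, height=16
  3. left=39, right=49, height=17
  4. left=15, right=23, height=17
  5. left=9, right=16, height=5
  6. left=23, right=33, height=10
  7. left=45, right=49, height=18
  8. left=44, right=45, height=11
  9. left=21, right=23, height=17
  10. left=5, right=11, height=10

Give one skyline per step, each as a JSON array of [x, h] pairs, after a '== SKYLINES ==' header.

== SKYLINES ==
[[3,17],[21,0]]
[[3,17],[21,0]]
[[3,17],[21,0],[39,17],[49,0]]
[[3,17],[23,0],[39,17],[49,0]]
[[3,17],[23,0],[39,17],[49,0]]
[[3,17],[23,10],[33,0],[39,17],[49,0]]
[[3,17],[23,10],[33,0],[39,17],[45,18],[49,0]]
[[3,17],[23,10],[33,0],[39,17],[45,18],[49,0]]
[[3,17],[23,10],[33,0],[39,17],[45,18],[49,0]]
[[3,17],[23,10],[33,0],[39,17],[45,18],[49,0]]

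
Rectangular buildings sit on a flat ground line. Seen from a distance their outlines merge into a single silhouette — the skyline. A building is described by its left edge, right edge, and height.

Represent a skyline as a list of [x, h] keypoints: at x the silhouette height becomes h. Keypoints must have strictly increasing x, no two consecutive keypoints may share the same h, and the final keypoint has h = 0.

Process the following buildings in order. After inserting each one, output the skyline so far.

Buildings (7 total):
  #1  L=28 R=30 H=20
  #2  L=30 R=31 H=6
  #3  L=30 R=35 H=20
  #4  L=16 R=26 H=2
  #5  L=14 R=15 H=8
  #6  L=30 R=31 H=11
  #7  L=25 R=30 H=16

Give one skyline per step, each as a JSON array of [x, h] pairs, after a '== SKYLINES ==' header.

== SKYLINES ==
[[28,20],[30,0]]
[[28,20],[30,6],[31,0]]
[[28,20],[35,0]]
[[16,2],[26,0],[28,20],[35,0]]
[[14,8],[15,0],[16,2],[26,0],[28,20],[35,0]]
[[14,8],[15,0],[16,2],[26,0],[28,20],[35,0]]
[[14,8],[15,0],[16,2],[25,16],[28,20],[35,0]]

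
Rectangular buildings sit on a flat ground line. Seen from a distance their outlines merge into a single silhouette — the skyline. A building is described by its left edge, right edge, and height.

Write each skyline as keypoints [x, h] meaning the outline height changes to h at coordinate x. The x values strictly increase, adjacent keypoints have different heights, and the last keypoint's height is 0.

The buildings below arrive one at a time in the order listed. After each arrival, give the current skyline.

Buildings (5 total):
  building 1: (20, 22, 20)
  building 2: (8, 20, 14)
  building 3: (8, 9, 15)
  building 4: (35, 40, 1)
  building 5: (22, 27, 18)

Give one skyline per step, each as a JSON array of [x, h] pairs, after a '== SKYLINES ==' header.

== SKYLINES ==
[[20,20],[22,0]]
[[8,14],[20,20],[22,0]]
[[8,15],[9,14],[20,20],[22,0]]
[[8,15],[9,14],[20,20],[22,0],[35,1],[40,0]]
[[8,15],[9,14],[20,20],[22,18],[27,0],[35,1],[40,0]]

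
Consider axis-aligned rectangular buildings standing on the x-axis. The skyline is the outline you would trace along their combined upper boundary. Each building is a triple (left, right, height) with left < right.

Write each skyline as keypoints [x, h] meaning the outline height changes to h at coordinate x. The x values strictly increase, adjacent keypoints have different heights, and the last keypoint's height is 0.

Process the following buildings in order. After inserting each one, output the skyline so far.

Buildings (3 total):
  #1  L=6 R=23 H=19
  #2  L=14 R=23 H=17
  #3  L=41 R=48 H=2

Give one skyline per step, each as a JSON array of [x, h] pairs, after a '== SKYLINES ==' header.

== SKYLINES ==
[[6,19],[23,0]]
[[6,19],[23,0]]
[[6,19],[23,0],[41,2],[48,0]]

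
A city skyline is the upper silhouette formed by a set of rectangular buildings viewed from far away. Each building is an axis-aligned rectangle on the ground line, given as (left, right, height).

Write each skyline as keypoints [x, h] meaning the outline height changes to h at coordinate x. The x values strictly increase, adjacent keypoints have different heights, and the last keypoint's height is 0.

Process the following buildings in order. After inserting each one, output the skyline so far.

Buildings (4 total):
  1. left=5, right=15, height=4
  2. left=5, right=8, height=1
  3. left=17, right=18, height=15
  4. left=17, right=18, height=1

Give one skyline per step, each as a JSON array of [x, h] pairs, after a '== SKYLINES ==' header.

== SKYLINES ==
[[5,4],[15,0]]
[[5,4],[15,0]]
[[5,4],[15,0],[17,15],[18,0]]
[[5,4],[15,0],[17,15],[18,0]]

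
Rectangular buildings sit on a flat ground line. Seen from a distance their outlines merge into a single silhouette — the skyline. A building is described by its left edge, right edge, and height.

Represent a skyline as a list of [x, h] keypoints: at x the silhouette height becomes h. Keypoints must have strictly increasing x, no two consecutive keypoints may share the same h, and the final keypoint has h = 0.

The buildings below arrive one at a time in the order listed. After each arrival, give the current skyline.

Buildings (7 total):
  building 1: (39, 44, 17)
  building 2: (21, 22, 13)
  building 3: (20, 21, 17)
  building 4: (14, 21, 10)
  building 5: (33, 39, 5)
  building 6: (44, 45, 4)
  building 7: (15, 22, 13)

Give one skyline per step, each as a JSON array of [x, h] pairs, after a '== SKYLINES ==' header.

== SKYLINES ==
[[39,17],[44,0]]
[[21,13],[22,0],[39,17],[44,0]]
[[20,17],[21,13],[22,0],[39,17],[44,0]]
[[14,10],[20,17],[21,13],[22,0],[39,17],[44,0]]
[[14,10],[20,17],[21,13],[22,0],[33,5],[39,17],[44,0]]
[[14,10],[20,17],[21,13],[22,0],[33,5],[39,17],[44,4],[45,0]]
[[14,10],[15,13],[20,17],[21,13],[22,0],[33,5],[39,17],[44,4],[45,0]]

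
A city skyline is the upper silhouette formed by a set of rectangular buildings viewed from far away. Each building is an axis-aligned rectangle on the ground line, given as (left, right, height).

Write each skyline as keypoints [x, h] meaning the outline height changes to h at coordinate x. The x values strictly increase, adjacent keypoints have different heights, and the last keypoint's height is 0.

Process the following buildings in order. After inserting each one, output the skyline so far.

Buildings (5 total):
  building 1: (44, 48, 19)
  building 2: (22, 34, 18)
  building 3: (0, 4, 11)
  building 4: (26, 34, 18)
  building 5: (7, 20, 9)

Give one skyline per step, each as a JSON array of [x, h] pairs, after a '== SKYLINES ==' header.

== SKYLINES ==
[[44,19],[48,0]]
[[22,18],[34,0],[44,19],[48,0]]
[[0,11],[4,0],[22,18],[34,0],[44,19],[48,0]]
[[0,11],[4,0],[22,18],[34,0],[44,19],[48,0]]
[[0,11],[4,0],[7,9],[20,0],[22,18],[34,0],[44,19],[48,0]]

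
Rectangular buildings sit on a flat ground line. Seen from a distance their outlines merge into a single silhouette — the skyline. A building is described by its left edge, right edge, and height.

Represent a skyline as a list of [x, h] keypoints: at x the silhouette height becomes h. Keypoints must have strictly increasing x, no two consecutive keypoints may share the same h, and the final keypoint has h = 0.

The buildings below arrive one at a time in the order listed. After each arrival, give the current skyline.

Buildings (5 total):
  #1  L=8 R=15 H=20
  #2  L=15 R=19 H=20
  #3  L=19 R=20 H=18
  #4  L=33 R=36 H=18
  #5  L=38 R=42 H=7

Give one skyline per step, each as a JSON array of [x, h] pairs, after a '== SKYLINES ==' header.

== SKYLINES ==
[[8,20],[15,0]]
[[8,20],[19,0]]
[[8,20],[19,18],[20,0]]
[[8,20],[19,18],[20,0],[33,18],[36,0]]
[[8,20],[19,18],[20,0],[33,18],[36,0],[38,7],[42,0]]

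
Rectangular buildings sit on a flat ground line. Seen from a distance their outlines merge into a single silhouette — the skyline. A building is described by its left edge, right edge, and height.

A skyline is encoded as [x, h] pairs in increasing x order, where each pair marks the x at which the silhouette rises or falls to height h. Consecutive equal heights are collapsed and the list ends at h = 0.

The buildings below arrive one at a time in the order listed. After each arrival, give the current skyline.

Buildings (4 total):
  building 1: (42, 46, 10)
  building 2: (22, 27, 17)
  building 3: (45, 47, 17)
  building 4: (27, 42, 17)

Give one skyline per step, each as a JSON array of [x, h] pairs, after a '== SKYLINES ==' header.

== SKYLINES ==
[[42,10],[46,0]]
[[22,17],[27,0],[42,10],[46,0]]
[[22,17],[27,0],[42,10],[45,17],[47,0]]
[[22,17],[42,10],[45,17],[47,0]]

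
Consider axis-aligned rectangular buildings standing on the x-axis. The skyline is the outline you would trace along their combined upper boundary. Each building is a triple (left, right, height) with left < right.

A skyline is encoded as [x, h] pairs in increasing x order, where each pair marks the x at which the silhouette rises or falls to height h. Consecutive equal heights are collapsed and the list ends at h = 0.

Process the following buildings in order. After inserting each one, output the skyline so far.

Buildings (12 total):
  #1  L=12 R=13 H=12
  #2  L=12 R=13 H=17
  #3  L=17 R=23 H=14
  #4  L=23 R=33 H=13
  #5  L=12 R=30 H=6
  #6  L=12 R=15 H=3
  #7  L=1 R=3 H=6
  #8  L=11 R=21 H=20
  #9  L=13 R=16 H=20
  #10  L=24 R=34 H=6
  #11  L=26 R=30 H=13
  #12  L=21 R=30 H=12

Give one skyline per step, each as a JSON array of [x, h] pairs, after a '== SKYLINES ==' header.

== SKYLINES ==
[[12,12],[13,0]]
[[12,17],[13,0]]
[[12,17],[13,0],[17,14],[23,0]]
[[12,17],[13,0],[17,14],[23,13],[33,0]]
[[12,17],[13,6],[17,14],[23,13],[33,0]]
[[12,17],[13,6],[17,14],[23,13],[33,0]]
[[1,6],[3,0],[12,17],[13,6],[17,14],[23,13],[33,0]]
[[1,6],[3,0],[11,20],[21,14],[23,13],[33,0]]
[[1,6],[3,0],[11,20],[21,14],[23,13],[33,0]]
[[1,6],[3,0],[11,20],[21,14],[23,13],[33,6],[34,0]]
[[1,6],[3,0],[11,20],[21,14],[23,13],[33,6],[34,0]]
[[1,6],[3,0],[11,20],[21,14],[23,13],[33,6],[34,0]]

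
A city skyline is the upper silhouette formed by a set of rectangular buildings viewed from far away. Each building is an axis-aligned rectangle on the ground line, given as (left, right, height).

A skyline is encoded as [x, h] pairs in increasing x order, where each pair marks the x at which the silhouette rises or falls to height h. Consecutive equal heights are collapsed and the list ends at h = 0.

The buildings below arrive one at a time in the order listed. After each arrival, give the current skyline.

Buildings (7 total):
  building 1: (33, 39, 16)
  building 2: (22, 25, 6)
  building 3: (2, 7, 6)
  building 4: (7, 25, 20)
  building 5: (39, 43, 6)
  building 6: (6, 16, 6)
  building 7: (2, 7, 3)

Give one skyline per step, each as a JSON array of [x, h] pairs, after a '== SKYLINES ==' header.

== SKYLINES ==
[[33,16],[39,0]]
[[22,6],[25,0],[33,16],[39,0]]
[[2,6],[7,0],[22,6],[25,0],[33,16],[39,0]]
[[2,6],[7,20],[25,0],[33,16],[39,0]]
[[2,6],[7,20],[25,0],[33,16],[39,6],[43,0]]
[[2,6],[7,20],[25,0],[33,16],[39,6],[43,0]]
[[2,6],[7,20],[25,0],[33,16],[39,6],[43,0]]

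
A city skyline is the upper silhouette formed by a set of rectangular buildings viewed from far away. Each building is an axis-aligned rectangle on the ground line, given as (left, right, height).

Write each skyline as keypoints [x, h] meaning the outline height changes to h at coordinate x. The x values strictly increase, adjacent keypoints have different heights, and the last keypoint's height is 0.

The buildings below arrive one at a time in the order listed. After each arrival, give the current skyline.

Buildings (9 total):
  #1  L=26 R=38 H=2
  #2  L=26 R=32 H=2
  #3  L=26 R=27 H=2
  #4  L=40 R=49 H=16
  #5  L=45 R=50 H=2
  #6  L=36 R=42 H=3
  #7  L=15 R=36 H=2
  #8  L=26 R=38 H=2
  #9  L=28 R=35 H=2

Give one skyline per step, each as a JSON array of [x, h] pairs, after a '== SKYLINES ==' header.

== SKYLINES ==
[[26,2],[38,0]]
[[26,2],[38,0]]
[[26,2],[38,0]]
[[26,2],[38,0],[40,16],[49,0]]
[[26,2],[38,0],[40,16],[49,2],[50,0]]
[[26,2],[36,3],[40,16],[49,2],[50,0]]
[[15,2],[36,3],[40,16],[49,2],[50,0]]
[[15,2],[36,3],[40,16],[49,2],[50,0]]
[[15,2],[36,3],[40,16],[49,2],[50,0]]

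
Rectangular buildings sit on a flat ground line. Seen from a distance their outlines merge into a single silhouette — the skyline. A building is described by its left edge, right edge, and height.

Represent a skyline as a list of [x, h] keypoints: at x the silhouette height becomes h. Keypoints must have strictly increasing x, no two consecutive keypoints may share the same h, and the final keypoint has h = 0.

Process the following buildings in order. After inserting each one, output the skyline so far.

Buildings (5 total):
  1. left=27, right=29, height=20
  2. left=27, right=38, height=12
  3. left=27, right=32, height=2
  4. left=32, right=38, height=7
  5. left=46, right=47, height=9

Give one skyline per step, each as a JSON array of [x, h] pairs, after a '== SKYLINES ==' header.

== SKYLINES ==
[[27,20],[29,0]]
[[27,20],[29,12],[38,0]]
[[27,20],[29,12],[38,0]]
[[27,20],[29,12],[38,0]]
[[27,20],[29,12],[38,0],[46,9],[47,0]]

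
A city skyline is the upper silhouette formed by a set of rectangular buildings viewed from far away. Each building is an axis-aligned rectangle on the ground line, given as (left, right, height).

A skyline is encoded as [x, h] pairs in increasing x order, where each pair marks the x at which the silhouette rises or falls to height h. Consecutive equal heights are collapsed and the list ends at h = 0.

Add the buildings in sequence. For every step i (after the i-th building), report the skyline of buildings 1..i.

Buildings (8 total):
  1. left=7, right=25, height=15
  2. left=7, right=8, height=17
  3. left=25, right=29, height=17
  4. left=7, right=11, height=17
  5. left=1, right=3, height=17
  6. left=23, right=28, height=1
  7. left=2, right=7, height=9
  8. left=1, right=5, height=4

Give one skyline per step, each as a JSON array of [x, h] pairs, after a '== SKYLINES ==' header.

== SKYLINES ==
[[7,15],[25,0]]
[[7,17],[8,15],[25,0]]
[[7,17],[8,15],[25,17],[29,0]]
[[7,17],[11,15],[25,17],[29,0]]
[[1,17],[3,0],[7,17],[11,15],[25,17],[29,0]]
[[1,17],[3,0],[7,17],[11,15],[25,17],[29,0]]
[[1,17],[3,9],[7,17],[11,15],[25,17],[29,0]]
[[1,17],[3,9],[7,17],[11,15],[25,17],[29,0]]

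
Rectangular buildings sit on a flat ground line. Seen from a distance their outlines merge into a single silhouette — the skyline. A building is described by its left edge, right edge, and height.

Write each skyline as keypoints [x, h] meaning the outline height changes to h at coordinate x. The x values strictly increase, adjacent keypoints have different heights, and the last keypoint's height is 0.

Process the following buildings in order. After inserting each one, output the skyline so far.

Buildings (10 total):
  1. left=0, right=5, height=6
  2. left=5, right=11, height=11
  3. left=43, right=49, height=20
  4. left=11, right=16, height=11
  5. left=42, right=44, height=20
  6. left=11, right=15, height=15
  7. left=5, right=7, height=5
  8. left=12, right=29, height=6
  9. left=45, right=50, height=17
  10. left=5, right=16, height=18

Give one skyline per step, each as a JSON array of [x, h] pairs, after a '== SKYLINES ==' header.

== SKYLINES ==
[[0,6],[5,0]]
[[0,6],[5,11],[11,0]]
[[0,6],[5,11],[11,0],[43,20],[49,0]]
[[0,6],[5,11],[16,0],[43,20],[49,0]]
[[0,6],[5,11],[16,0],[42,20],[49,0]]
[[0,6],[5,11],[11,15],[15,11],[16,0],[42,20],[49,0]]
[[0,6],[5,11],[11,15],[15,11],[16,0],[42,20],[49,0]]
[[0,6],[5,11],[11,15],[15,11],[16,6],[29,0],[42,20],[49,0]]
[[0,6],[5,11],[11,15],[15,11],[16,6],[29,0],[42,20],[49,17],[50,0]]
[[0,6],[5,18],[16,6],[29,0],[42,20],[49,17],[50,0]]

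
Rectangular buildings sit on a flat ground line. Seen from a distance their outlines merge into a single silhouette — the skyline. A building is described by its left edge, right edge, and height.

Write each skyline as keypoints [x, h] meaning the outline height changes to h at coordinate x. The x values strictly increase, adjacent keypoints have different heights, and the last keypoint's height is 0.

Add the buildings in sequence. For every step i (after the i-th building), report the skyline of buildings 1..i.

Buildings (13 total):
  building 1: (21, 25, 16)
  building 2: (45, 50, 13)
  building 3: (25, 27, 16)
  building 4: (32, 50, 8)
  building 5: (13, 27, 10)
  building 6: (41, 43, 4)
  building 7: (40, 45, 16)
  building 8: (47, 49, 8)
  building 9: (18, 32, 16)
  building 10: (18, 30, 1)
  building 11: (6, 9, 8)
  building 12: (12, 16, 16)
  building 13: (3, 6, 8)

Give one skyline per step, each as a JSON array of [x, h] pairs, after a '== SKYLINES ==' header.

== SKYLINES ==
[[21,16],[25,0]]
[[21,16],[25,0],[45,13],[50,0]]
[[21,16],[27,0],[45,13],[50,0]]
[[21,16],[27,0],[32,8],[45,13],[50,0]]
[[13,10],[21,16],[27,0],[32,8],[45,13],[50,0]]
[[13,10],[21,16],[27,0],[32,8],[45,13],[50,0]]
[[13,10],[21,16],[27,0],[32,8],[40,16],[45,13],[50,0]]
[[13,10],[21,16],[27,0],[32,8],[40,16],[45,13],[50,0]]
[[13,10],[18,16],[32,8],[40,16],[45,13],[50,0]]
[[13,10],[18,16],[32,8],[40,16],[45,13],[50,0]]
[[6,8],[9,0],[13,10],[18,16],[32,8],[40,16],[45,13],[50,0]]
[[6,8],[9,0],[12,16],[16,10],[18,16],[32,8],[40,16],[45,13],[50,0]]
[[3,8],[9,0],[12,16],[16,10],[18,16],[32,8],[40,16],[45,13],[50,0]]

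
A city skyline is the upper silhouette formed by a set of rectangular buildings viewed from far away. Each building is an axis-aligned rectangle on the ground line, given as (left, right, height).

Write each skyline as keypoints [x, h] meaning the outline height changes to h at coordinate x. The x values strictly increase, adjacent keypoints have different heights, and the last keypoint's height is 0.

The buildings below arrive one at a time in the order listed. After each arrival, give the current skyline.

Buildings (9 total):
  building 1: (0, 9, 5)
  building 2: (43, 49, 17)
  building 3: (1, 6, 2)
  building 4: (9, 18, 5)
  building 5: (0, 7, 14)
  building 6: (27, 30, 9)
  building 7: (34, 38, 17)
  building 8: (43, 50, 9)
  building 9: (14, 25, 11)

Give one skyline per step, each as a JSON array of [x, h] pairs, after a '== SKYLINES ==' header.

== SKYLINES ==
[[0,5],[9,0]]
[[0,5],[9,0],[43,17],[49,0]]
[[0,5],[9,0],[43,17],[49,0]]
[[0,5],[18,0],[43,17],[49,0]]
[[0,14],[7,5],[18,0],[43,17],[49,0]]
[[0,14],[7,5],[18,0],[27,9],[30,0],[43,17],[49,0]]
[[0,14],[7,5],[18,0],[27,9],[30,0],[34,17],[38,0],[43,17],[49,0]]
[[0,14],[7,5],[18,0],[27,9],[30,0],[34,17],[38,0],[43,17],[49,9],[50,0]]
[[0,14],[7,5],[14,11],[25,0],[27,9],[30,0],[34,17],[38,0],[43,17],[49,9],[50,0]]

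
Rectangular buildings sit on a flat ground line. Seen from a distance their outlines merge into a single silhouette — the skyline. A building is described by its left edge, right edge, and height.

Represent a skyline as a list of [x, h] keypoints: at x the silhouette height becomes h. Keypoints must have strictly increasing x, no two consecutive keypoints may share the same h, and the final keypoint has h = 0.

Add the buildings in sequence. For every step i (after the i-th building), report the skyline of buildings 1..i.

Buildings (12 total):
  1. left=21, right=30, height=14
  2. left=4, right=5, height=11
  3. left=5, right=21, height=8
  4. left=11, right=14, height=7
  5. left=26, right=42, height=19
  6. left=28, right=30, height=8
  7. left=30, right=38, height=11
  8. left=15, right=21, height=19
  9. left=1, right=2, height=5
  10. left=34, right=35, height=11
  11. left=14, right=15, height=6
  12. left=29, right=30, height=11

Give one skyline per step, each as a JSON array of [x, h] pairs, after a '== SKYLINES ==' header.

== SKYLINES ==
[[21,14],[30,0]]
[[4,11],[5,0],[21,14],[30,0]]
[[4,11],[5,8],[21,14],[30,0]]
[[4,11],[5,8],[21,14],[30,0]]
[[4,11],[5,8],[21,14],[26,19],[42,0]]
[[4,11],[5,8],[21,14],[26,19],[42,0]]
[[4,11],[5,8],[21,14],[26,19],[42,0]]
[[4,11],[5,8],[15,19],[21,14],[26,19],[42,0]]
[[1,5],[2,0],[4,11],[5,8],[15,19],[21,14],[26,19],[42,0]]
[[1,5],[2,0],[4,11],[5,8],[15,19],[21,14],[26,19],[42,0]]
[[1,5],[2,0],[4,11],[5,8],[15,19],[21,14],[26,19],[42,0]]
[[1,5],[2,0],[4,11],[5,8],[15,19],[21,14],[26,19],[42,0]]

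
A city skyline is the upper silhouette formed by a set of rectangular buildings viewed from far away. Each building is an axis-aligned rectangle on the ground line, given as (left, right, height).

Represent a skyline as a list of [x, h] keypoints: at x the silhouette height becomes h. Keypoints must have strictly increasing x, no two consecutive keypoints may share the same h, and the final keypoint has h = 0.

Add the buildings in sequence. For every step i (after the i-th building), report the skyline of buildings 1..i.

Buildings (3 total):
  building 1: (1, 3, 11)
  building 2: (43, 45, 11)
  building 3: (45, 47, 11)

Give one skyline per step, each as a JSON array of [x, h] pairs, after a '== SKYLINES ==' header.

== SKYLINES ==
[[1,11],[3,0]]
[[1,11],[3,0],[43,11],[45,0]]
[[1,11],[3,0],[43,11],[47,0]]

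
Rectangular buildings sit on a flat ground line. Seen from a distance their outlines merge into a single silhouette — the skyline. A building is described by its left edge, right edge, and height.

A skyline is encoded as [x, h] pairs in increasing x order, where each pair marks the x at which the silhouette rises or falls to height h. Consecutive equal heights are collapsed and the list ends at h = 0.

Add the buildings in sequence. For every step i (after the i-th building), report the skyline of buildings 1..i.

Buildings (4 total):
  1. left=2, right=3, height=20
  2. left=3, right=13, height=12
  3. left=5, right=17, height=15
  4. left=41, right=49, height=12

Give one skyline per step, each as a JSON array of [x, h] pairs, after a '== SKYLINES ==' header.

== SKYLINES ==
[[2,20],[3,0]]
[[2,20],[3,12],[13,0]]
[[2,20],[3,12],[5,15],[17,0]]
[[2,20],[3,12],[5,15],[17,0],[41,12],[49,0]]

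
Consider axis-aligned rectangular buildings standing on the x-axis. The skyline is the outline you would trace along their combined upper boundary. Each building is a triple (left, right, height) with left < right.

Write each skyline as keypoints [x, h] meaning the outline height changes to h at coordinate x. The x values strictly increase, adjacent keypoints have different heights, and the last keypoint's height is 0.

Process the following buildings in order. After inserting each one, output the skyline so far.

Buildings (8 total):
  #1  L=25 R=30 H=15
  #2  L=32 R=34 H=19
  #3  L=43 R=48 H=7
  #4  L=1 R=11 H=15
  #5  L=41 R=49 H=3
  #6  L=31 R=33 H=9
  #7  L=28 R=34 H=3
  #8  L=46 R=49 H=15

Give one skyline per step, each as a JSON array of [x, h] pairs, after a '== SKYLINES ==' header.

== SKYLINES ==
[[25,15],[30,0]]
[[25,15],[30,0],[32,19],[34,0]]
[[25,15],[30,0],[32,19],[34,0],[43,7],[48,0]]
[[1,15],[11,0],[25,15],[30,0],[32,19],[34,0],[43,7],[48,0]]
[[1,15],[11,0],[25,15],[30,0],[32,19],[34,0],[41,3],[43,7],[48,3],[49,0]]
[[1,15],[11,0],[25,15],[30,0],[31,9],[32,19],[34,0],[41,3],[43,7],[48,3],[49,0]]
[[1,15],[11,0],[25,15],[30,3],[31,9],[32,19],[34,0],[41,3],[43,7],[48,3],[49,0]]
[[1,15],[11,0],[25,15],[30,3],[31,9],[32,19],[34,0],[41,3],[43,7],[46,15],[49,0]]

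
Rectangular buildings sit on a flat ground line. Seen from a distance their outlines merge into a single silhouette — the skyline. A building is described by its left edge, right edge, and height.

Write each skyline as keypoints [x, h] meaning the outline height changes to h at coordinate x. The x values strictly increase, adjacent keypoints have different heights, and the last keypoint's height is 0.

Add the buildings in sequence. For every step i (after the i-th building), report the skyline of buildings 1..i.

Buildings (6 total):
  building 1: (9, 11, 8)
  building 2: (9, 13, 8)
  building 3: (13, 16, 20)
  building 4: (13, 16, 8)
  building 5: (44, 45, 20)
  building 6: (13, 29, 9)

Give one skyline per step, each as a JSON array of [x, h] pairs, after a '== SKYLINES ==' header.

== SKYLINES ==
[[9,8],[11,0]]
[[9,8],[13,0]]
[[9,8],[13,20],[16,0]]
[[9,8],[13,20],[16,0]]
[[9,8],[13,20],[16,0],[44,20],[45,0]]
[[9,8],[13,20],[16,9],[29,0],[44,20],[45,0]]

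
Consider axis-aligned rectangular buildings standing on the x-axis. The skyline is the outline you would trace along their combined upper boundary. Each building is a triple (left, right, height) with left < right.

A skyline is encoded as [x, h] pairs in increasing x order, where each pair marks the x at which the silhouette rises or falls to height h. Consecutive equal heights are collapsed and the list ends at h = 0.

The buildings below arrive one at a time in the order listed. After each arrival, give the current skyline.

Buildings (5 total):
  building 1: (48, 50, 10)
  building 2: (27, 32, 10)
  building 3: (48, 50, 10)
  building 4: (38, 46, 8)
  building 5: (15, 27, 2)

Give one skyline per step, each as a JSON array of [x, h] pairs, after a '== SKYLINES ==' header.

== SKYLINES ==
[[48,10],[50,0]]
[[27,10],[32,0],[48,10],[50,0]]
[[27,10],[32,0],[48,10],[50,0]]
[[27,10],[32,0],[38,8],[46,0],[48,10],[50,0]]
[[15,2],[27,10],[32,0],[38,8],[46,0],[48,10],[50,0]]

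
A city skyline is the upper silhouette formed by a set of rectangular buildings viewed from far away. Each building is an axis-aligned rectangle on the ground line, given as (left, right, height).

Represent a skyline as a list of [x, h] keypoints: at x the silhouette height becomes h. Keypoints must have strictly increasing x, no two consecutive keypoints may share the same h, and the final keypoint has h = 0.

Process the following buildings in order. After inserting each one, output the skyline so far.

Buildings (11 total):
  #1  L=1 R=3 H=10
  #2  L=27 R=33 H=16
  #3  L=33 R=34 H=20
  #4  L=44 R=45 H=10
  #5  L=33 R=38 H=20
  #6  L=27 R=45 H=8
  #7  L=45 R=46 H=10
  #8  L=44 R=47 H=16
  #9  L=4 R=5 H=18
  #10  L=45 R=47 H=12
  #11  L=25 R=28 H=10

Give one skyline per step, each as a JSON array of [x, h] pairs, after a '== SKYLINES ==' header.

== SKYLINES ==
[[1,10],[3,0]]
[[1,10],[3,0],[27,16],[33,0]]
[[1,10],[3,0],[27,16],[33,20],[34,0]]
[[1,10],[3,0],[27,16],[33,20],[34,0],[44,10],[45,0]]
[[1,10],[3,0],[27,16],[33,20],[38,0],[44,10],[45,0]]
[[1,10],[3,0],[27,16],[33,20],[38,8],[44,10],[45,0]]
[[1,10],[3,0],[27,16],[33,20],[38,8],[44,10],[46,0]]
[[1,10],[3,0],[27,16],[33,20],[38,8],[44,16],[47,0]]
[[1,10],[3,0],[4,18],[5,0],[27,16],[33,20],[38,8],[44,16],[47,0]]
[[1,10],[3,0],[4,18],[5,0],[27,16],[33,20],[38,8],[44,16],[47,0]]
[[1,10],[3,0],[4,18],[5,0],[25,10],[27,16],[33,20],[38,8],[44,16],[47,0]]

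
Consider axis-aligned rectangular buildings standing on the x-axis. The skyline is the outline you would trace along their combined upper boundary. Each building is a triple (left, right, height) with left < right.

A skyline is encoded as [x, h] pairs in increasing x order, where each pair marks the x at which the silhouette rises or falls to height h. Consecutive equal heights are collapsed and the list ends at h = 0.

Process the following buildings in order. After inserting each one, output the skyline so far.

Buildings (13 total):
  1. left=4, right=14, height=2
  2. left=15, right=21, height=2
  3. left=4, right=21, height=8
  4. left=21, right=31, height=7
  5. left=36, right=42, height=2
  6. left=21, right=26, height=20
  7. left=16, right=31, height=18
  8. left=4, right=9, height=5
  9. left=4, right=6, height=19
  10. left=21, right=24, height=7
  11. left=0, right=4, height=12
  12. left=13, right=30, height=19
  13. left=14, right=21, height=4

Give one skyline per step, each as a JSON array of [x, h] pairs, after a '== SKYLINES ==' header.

== SKYLINES ==
[[4,2],[14,0]]
[[4,2],[14,0],[15,2],[21,0]]
[[4,8],[21,0]]
[[4,8],[21,7],[31,0]]
[[4,8],[21,7],[31,0],[36,2],[42,0]]
[[4,8],[21,20],[26,7],[31,0],[36,2],[42,0]]
[[4,8],[16,18],[21,20],[26,18],[31,0],[36,2],[42,0]]
[[4,8],[16,18],[21,20],[26,18],[31,0],[36,2],[42,0]]
[[4,19],[6,8],[16,18],[21,20],[26,18],[31,0],[36,2],[42,0]]
[[4,19],[6,8],[16,18],[21,20],[26,18],[31,0],[36,2],[42,0]]
[[0,12],[4,19],[6,8],[16,18],[21,20],[26,18],[31,0],[36,2],[42,0]]
[[0,12],[4,19],[6,8],[13,19],[21,20],[26,19],[30,18],[31,0],[36,2],[42,0]]
[[0,12],[4,19],[6,8],[13,19],[21,20],[26,19],[30,18],[31,0],[36,2],[42,0]]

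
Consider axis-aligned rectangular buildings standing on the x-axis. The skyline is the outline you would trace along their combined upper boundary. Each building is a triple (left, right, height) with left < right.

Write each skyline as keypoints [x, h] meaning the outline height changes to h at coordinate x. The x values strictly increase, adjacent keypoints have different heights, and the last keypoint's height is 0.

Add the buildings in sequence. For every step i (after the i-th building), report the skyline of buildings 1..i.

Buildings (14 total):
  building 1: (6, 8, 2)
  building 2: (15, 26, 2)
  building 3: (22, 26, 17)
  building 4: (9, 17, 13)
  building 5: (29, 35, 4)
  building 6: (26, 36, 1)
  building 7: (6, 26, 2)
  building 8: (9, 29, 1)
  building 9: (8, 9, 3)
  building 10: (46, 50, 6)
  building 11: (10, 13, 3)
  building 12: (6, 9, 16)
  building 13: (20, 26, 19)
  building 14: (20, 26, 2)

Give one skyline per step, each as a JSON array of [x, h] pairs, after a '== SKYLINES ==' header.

== SKYLINES ==
[[6,2],[8,0]]
[[6,2],[8,0],[15,2],[26,0]]
[[6,2],[8,0],[15,2],[22,17],[26,0]]
[[6,2],[8,0],[9,13],[17,2],[22,17],[26,0]]
[[6,2],[8,0],[9,13],[17,2],[22,17],[26,0],[29,4],[35,0]]
[[6,2],[8,0],[9,13],[17,2],[22,17],[26,1],[29,4],[35,1],[36,0]]
[[6,2],[9,13],[17,2],[22,17],[26,1],[29,4],[35,1],[36,0]]
[[6,2],[9,13],[17,2],[22,17],[26,1],[29,4],[35,1],[36,0]]
[[6,2],[8,3],[9,13],[17,2],[22,17],[26,1],[29,4],[35,1],[36,0]]
[[6,2],[8,3],[9,13],[17,2],[22,17],[26,1],[29,4],[35,1],[36,0],[46,6],[50,0]]
[[6,2],[8,3],[9,13],[17,2],[22,17],[26,1],[29,4],[35,1],[36,0],[46,6],[50,0]]
[[6,16],[9,13],[17,2],[22,17],[26,1],[29,4],[35,1],[36,0],[46,6],[50,0]]
[[6,16],[9,13],[17,2],[20,19],[26,1],[29,4],[35,1],[36,0],[46,6],[50,0]]
[[6,16],[9,13],[17,2],[20,19],[26,1],[29,4],[35,1],[36,0],[46,6],[50,0]]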